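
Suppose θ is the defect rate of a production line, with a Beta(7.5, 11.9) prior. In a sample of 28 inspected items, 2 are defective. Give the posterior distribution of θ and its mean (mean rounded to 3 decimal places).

Posterior: Beta(9.5, 37.9); mean ≈ 0.200

Observing 2 successes and 26 failures updates Beta(7.5, 11.9) by adding the success and failure counts to the two shape parameters: α = 7.5+2 = 9.5, β = 11.9+26 = 37.9.
Posterior mean = α/(α+β) = 9.5/47.4 = 0.200.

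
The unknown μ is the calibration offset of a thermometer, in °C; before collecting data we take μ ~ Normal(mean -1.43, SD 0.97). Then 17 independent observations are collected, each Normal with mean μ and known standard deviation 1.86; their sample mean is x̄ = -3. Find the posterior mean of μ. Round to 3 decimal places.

Prior precision 1/τ₀² = 1/0.97² = 1.06281; data precision n/σ² = 17/1.86² = 4.91386.
Posterior precision = 1.06281 + 4.91386 = 5.97668.
Posterior mean = (1.06281·-1.43 + 4.91386·-3) / 5.97668 = -2.721.

Posterior mean ≈ -2.721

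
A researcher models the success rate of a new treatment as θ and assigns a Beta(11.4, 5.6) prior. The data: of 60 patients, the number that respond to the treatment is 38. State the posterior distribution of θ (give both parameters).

Observing 38 successes and 22 failures updates Beta(11.4, 5.6) by adding the success and failure counts to the two shape parameters: α = 11.4+38 = 49.4, β = 5.6+22 = 27.6.

Posterior: Beta(49.4, 27.6)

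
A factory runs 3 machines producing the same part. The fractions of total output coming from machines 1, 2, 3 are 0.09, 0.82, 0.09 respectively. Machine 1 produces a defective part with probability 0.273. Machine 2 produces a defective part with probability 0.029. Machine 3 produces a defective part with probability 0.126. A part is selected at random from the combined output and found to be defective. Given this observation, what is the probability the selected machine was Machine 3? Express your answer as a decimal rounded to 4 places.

Tabulate prior·likelihood by source: [1] prior 0.09, lik 0.273, product 0.02457; [2] prior 0.82, lik 0.029, product 0.02378; [3] prior 0.09, lik 0.126, product 0.01134.
Normalizing constant = 0.059690; the posterior for Machine 3 is its product over the sum, 0.01134/0.059690 = 0.1900.

Posterior probability ≈ 0.1900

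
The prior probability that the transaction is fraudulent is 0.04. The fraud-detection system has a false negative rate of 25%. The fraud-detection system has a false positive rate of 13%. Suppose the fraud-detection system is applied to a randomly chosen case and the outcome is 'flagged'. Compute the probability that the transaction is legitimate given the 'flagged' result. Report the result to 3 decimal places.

Let H be the event that the transaction is fraudulent. P(H) = 0.04, so P(¬H) = 0.96. With E the 'flagged' result, P(E|H) = 0.75 and P(E|¬H) = 0.13.
P(E) = 0.75·0.04 + 0.13·0.96 = 0.030000 + 0.12480 = 0.15480.
By Bayes' theorem, P(H|E) = 0.030000 / 0.15480 = 0.194. Hence P(¬H|E) = 1 − 0.194 = 0.806.

P(¬H | E) ≈ 0.806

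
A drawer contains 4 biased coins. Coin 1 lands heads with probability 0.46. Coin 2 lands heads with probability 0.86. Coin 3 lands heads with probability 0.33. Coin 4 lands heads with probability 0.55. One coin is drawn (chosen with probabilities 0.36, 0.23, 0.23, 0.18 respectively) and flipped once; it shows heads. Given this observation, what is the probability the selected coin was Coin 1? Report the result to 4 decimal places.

Posterior probability ≈ 0.3076

P(heads|C1) = 0.46; P(heads|C2) = 0.86; P(heads|C3) = 0.33; P(heads|C4) = 0.55.
Prior × likelihood for each source: 0.36·0.46=0.1656, 0.23·0.86=0.1978, 0.23·0.33=0.07590, 0.18·0.55=0.09900. Summing gives P(heads) = 0.53830.
P(Coin 1 | heads) = 0.1656 / 0.53830 = 0.3076.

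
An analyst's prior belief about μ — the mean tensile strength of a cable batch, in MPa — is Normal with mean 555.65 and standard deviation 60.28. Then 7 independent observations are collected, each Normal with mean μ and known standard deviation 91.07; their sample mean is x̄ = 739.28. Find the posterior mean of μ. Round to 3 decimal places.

With known σ, the Normal prior is conjugate. Weight on the data is w = (n/σ²)/(n/σ² + 1/τ₀²) = 0.00084401/(0.00084401+0.00027520) = 0.75411.
Posterior mean = w·x̄ + (1−w)·μ₀ = 0.75411·739.28 + 0.24589·555.65 = 694.127.

Posterior mean ≈ 694.127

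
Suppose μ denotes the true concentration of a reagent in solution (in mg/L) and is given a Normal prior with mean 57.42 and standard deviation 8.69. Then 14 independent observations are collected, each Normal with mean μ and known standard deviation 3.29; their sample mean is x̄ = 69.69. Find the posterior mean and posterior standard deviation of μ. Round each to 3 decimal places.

Posterior mean ≈ 69.566; posterior SD ≈ 0.875

With known σ, the Normal prior is conjugate. Weight on the data is w = (n/σ²)/(n/σ² + 1/τ₀²) = 1.29341/(1.29341+0.0132422) = 0.98987.
Posterior mean = w·x̄ + (1−w)·μ₀ = 0.98987·69.69 + 0.010134·57.42 = 69.566. Posterior variance = 1/(1.29341+0.0132422) = 0.765315, so SD = 0.875.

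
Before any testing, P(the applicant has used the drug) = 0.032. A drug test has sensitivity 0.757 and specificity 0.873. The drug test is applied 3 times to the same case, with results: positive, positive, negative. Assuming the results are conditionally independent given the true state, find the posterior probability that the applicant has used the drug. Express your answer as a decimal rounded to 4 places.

Posterior P(H) ≈ 0.2464

Let H be the event that the applicant has used the drug; start with P(H) = 0.032. P('positive'|H) = 0.757, P('positive'|¬H) = 0.127.
Update on result 1 ('positive'): P(H) ← 0.757·0.0320 / (0.757·0.0320 + 0.127·0.9680) = 0.024224/0.14716 = 0.1646.
Update on result 2 ('positive'): P(H) ← 0.757·0.1646 / (0.757·0.1646 + 0.127·0.8354) = 0.12461/0.23070 = 0.5401.
Update on result 3 ('negative'): P(H) ← 0.243·0.5401 / (0.243·0.5401 + 0.873·0.4599) = 0.13125/0.53272 = 0.2464.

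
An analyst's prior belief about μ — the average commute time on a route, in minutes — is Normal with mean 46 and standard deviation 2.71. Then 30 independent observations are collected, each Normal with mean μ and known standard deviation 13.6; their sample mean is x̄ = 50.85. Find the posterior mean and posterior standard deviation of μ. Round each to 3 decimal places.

Posterior mean ≈ 48.637; posterior SD ≈ 1.831

Prior precision 1/τ₀² = 1/2.71² = 0.136164; data precision n/σ² = 30/13.6² = 0.162197.
Posterior precision = 0.136164 + 0.162197 = 0.298361, giving posterior SD = 1/√0.298361 = 1.831.
Posterior mean = (0.136164·46 + 0.162197·50.85) / 0.298361 = 48.637.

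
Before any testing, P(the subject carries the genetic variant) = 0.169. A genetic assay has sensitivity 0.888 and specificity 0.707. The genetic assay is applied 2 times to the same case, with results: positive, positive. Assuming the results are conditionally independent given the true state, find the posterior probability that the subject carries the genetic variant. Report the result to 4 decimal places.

Let H be the event that the subject carries the genetic variant; start with P(H) = 0.169. P('positive'|H) = 0.888, P('positive'|¬H) = 0.293.
Update on result 1 ('positive'): P(H) ← 0.888·0.1690 / (0.888·0.1690 + 0.293·0.8310) = 0.15007/0.39355 = 0.3813.
Update on result 2 ('positive'): P(H) ← 0.888·0.3813 / (0.888·0.3813 + 0.293·0.6187) = 0.33862/0.51989 = 0.6513.

Posterior P(H) ≈ 0.6513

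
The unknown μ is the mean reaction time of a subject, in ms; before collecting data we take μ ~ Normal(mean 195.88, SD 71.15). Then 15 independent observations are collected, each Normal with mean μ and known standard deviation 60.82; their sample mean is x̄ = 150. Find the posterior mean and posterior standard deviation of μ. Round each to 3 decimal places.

Prior precision 1/τ₀² = 1/71.15² = 0.00019754; data precision n/σ² = 15/60.82² = 0.00405507.
Posterior precision = 0.00019754 + 0.00405507 = 0.00425261, giving posterior SD = 1/√0.00425261 = 15.335.
Posterior mean = (0.00019754·195.88 + 0.00405507·150) / 0.00425261 = 152.131.

Posterior mean ≈ 152.131; posterior SD ≈ 15.335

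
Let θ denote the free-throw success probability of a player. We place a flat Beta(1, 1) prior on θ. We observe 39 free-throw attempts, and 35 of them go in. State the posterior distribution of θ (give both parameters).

The binomial likelihood is conjugate to the Beta prior: with 35 successes and 4 failures, the posterior is Beta(1+35, 1+4) = Beta(36, 5).

Posterior: Beta(36, 5)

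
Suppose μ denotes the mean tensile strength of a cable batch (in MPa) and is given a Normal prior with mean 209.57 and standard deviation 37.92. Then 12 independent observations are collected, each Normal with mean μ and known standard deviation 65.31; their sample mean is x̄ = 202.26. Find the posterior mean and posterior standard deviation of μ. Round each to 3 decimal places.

With known σ, the Normal prior is conjugate. Weight on the data is w = (n/σ²)/(n/σ² + 1/τ₀²) = 0.00281334/(0.00281334+0.00069545) = 0.80180.
Posterior mean = w·x̄ + (1−w)·μ₀ = 0.80180·202.26 + 0.19820·209.57 = 203.709. Posterior variance = 1/(0.00281334+0.00069545) = 284.999, so SD = 16.882.

Posterior mean ≈ 203.709; posterior SD ≈ 16.882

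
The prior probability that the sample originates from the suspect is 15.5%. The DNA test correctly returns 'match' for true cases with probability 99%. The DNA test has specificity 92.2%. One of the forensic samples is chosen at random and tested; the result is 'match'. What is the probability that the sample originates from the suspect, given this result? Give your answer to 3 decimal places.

Let H be the event that the sample originates from the suspect. P(H) = 0.155, so P(¬H) = 0.845. With E the 'match' result, P(E|H) = 0.99 and P(E|¬H) = 0.078.
P(E) = 0.99·0.155 + 0.078·0.845 = 0.15345 + 0.065910 = 0.21936.
By Bayes' theorem, P(H|E) = 0.15345 / 0.21936 = 0.700.

P(H | E) ≈ 0.700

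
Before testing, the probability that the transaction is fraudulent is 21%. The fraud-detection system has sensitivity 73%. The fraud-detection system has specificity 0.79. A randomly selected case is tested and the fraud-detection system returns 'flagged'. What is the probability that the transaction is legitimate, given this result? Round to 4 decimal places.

P(¬H | E) ≈ 0.5197

Let H be the event that the transaction is fraudulent. P(H) = 0.21, so P(¬H) = 0.79. With E the 'flagged' result, P(E|H) = 0.73 and P(E|¬H) = 0.21.
P(E) = 0.73·0.21 + 0.21·0.79 = 0.15330 + 0.16590 = 0.31920.
By Bayes' theorem, P(H|E) = 0.15330 / 0.31920 = 0.4803. Hence P(¬H|E) = 1 − 0.4803 = 0.5197.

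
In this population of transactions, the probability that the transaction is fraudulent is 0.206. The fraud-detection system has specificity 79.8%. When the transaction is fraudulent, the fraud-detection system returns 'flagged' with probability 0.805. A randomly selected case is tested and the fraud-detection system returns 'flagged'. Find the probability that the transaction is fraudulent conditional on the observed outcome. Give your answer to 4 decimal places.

P(H | E) ≈ 0.5083

Write H for 'the transaction is fraudulent'. Prior odds H:¬H = 0.206/0.794 = 0.25945. For the 'flagged' outcome, the likelihood ratio is 0.805/0.202 = 3.9851.
Posterior odds = 0.25945 × 3.9851 = 1.0339, so P(H|E) = 1.0339/(1+1.0339) = 0.5083.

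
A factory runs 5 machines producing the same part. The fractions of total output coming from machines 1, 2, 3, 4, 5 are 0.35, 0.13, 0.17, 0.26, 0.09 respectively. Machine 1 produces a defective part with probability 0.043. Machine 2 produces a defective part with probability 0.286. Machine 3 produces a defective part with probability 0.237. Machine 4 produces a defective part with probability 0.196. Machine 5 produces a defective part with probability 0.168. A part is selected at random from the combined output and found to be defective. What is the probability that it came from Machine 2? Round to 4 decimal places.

Posterior probability ≈ 0.2344

P(defective|M1) = 0.043; P(defective|M2) = 0.286; P(defective|M3) = 0.237; P(defective|M4) = 0.196; P(defective|M5) = 0.168.
Prior × likelihood for each source: 0.35·0.043=0.01505, 0.13·0.286=0.03718, 0.17·0.237=0.04029, 0.26·0.196=0.05096, 0.09·0.168=0.01512. Summing gives P(defective) = 0.15860.
P(Machine 2 | defective) = 0.03718 / 0.15860 = 0.2344.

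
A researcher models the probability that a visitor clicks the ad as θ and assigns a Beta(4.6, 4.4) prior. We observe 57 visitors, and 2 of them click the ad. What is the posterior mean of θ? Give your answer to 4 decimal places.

Posterior mean ≈ 0.1000

The binomial likelihood is conjugate to the Beta prior: with 2 successes and 55 failures, the posterior is Beta(4.6+2, 4.4+55) = Beta(6.6, 59.4).
E[θ | data] = 6.6/(6.6+59.4) = 0.1000.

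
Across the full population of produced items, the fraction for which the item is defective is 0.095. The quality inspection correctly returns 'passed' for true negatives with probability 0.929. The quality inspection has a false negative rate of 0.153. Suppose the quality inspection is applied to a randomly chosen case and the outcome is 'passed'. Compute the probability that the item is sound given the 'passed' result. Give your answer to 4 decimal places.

P(¬H | E) ≈ 0.9830

Let H be the event that the item is defective. P(H) = 0.095, so P(¬H) = 0.905. With E the 'passed' result, P(E|H) = 0.153 and P(E|¬H) = 0.929.
P(E) = 0.153·0.095 + 0.929·0.905 = 0.014535 + 0.84075 = 0.85528.
By Bayes' theorem, P(H|E) = 0.014535 / 0.85528 = 0.0170. Hence P(¬H|E) = 1 − 0.0170 = 0.9830.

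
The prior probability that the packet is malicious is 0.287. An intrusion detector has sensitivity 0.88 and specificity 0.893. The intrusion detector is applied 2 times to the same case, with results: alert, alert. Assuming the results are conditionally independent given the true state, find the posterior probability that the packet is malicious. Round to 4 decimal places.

Posterior P(H) ≈ 0.9646

Let H be the event that the packet is malicious; start with P(H) = 0.287. P('alert'|H) = 0.88, P('alert'|¬H) = 0.107.
Update on result 1 ('alert'): P(H) ← 0.88·0.2870 / (0.88·0.2870 + 0.107·0.7130) = 0.25256/0.32885 = 0.7680.
Update on result 2 ('alert'): P(H) ← 0.88·0.7680 / (0.88·0.7680 + 0.107·0.2320) = 0.67585/0.70067 = 0.9646.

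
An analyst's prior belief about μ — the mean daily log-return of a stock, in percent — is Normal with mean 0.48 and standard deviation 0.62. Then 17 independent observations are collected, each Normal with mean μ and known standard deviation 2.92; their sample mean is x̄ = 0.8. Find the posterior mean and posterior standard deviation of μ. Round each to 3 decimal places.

Prior precision 1/τ₀² = 1/0.62² = 2.60146; data precision n/σ² = 17/2.92² = 1.99381.
Posterior precision = 2.60146 + 1.99381 = 4.59526, giving posterior SD = 1/√4.59526 = 0.466.
Posterior mean = (2.60146·0.48 + 1.99381·0.8) / 4.59526 = 0.619.

Posterior mean ≈ 0.619; posterior SD ≈ 0.466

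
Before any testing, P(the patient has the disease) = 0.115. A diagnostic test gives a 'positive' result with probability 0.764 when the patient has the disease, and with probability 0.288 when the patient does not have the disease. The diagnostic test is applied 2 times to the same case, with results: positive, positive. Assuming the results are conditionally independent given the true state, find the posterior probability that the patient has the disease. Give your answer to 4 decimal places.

Posterior P(H) ≈ 0.4777

With H the event that the patient has the disease, the joint likelihood of the observed sequence is P(data|H) = 0.764·0.764 = 0.58370 and P(data|¬H) = 0.288·0.288 = 0.082944.
Bayes: P(H|data) = 0.115·0.58370 / (0.115·0.58370 + 0.885·0.082944) = 0.067125/0.14053 = 0.4777.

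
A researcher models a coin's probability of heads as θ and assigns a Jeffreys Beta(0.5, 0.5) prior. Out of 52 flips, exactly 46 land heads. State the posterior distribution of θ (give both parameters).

Observing 46 successes and 6 failures updates Beta(0.5, 0.5) by adding the success and failure counts to the two shape parameters: α = 0.5+46 = 46.5, β = 0.5+6 = 6.5.

Posterior: Beta(46.5, 6.5)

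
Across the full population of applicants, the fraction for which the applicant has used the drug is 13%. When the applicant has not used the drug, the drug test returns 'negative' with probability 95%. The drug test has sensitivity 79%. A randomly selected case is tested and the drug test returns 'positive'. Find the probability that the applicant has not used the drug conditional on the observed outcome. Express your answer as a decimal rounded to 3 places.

P(¬H | E) ≈ 0.298

Write H for 'the applicant has used the drug'. Prior odds H:¬H = 0.13/0.87 = 0.14943. For the 'positive' outcome, the likelihood ratio is 0.79/0.05 = 15.800.
Posterior odds = 0.14943 × 15.800 = 2.3609, so P(H|E) = 2.3609/(1+2.3609) = 0.702. Then P(¬H|E) = 1 − 0.702 = 0.298.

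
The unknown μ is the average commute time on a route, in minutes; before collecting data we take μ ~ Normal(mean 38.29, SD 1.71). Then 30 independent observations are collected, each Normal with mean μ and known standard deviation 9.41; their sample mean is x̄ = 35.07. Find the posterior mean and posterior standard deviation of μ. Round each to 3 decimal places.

Posterior mean ≈ 36.688; posterior SD ≈ 1.212

Prior precision 1/τ₀² = 1/1.71² = 0.341986; data precision n/σ² = 30/9.41² = 0.338799.
Posterior precision = 0.341986 + 0.338799 = 0.680784, giving posterior SD = 1/√0.680784 = 1.212.
Posterior mean = (0.341986·38.29 + 0.338799·35.07) / 0.680784 = 36.688.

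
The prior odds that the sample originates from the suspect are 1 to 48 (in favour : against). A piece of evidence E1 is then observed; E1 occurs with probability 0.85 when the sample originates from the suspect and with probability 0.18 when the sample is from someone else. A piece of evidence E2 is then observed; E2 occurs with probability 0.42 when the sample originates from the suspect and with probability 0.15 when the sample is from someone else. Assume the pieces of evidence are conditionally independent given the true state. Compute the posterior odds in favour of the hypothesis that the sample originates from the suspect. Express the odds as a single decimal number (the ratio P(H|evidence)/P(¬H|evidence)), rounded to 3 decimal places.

Prior odds = 1/48 = 0.020833. In log-odds, ln(0.020833) = -3.8712.
Add log likelihood ratios: ln(4.7222) + ln(2.8000) = 2.5819.
Posterior log-odds = -1.2893, so posterior odds = exp(-1.2893) = 0.27546.

Posterior odds ≈ 0.275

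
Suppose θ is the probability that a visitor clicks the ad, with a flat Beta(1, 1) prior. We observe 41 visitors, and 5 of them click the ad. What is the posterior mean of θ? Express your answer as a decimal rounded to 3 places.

Posterior mean ≈ 0.140

Observing 5 successes and 36 failures updates Beta(1, 1) by adding the success and failure counts to the two shape parameters: α = 1+5 = 6, β = 1+36 = 37.
Posterior mean = α/(α+β) = 6/43 = 0.140.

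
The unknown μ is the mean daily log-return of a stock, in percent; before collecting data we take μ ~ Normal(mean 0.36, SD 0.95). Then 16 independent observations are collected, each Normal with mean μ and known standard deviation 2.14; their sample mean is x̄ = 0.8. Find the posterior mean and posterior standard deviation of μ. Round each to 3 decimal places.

Prior precision 1/τ₀² = 1/0.95² = 1.10803; data precision n/σ² = 16/2.14² = 3.49375.
Posterior precision = 1.10803 + 3.49375 = 4.60179, giving posterior SD = 1/√4.60179 = 0.466.
Posterior mean = (1.10803·0.36 + 3.49375·0.8) / 4.60179 = 0.694.

Posterior mean ≈ 0.694; posterior SD ≈ 0.466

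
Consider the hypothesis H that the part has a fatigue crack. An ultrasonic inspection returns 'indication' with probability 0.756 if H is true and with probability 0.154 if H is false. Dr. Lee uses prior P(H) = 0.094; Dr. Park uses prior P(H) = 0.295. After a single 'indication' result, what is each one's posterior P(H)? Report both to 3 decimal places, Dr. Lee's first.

P('+'|H) = 0.756, P('+'|¬H) = 0.154.
Dr. Lee: numerator 0.756·0.094 = 0.071064; evidence = 0.071064+0.154·0.906 = 0.21059; posterior = 0.337.
Dr. Park: numerator 0.756·0.295 = 0.22302; evidence = 0.22302+0.154·0.705 = 0.33159; posterior = 0.673.

Dr. Lee: 0.337; Dr. Park: 0.673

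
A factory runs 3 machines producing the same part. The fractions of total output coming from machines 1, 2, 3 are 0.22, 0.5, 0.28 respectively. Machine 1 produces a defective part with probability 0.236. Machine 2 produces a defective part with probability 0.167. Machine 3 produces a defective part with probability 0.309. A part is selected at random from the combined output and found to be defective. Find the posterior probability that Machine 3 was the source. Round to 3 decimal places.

Tabulate prior·likelihood by source: [1] prior 0.22, lik 0.236, product 0.05192; [2] prior 0.5, lik 0.167, product 0.08350; [3] prior 0.28, lik 0.309, product 0.08652.
Normalizing constant = 0.22194; the posterior for Machine 3 is its product over the sum, 0.08652/0.22194 = 0.390.

Posterior probability ≈ 0.390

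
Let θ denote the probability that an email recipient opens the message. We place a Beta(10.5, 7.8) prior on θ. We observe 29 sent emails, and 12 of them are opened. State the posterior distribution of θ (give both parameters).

Posterior: Beta(22.5, 24.8)

Observing 12 successes and 17 failures updates Beta(10.5, 7.8) by adding the success and failure counts to the two shape parameters: α = 10.5+12 = 22.5, β = 7.8+17 = 24.8.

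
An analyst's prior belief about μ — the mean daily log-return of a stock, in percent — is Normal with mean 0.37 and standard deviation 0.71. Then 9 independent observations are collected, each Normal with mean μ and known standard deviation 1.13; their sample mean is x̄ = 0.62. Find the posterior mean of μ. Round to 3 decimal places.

Posterior mean ≈ 0.565

With known σ, the Normal prior is conjugate. Weight on the data is w = (n/σ²)/(n/σ² + 1/τ₀²) = 7.04832/(7.04832+1.98373) = 0.78037.
Posterior mean = w·x̄ + (1−w)·μ₀ = 0.78037·0.62 + 0.21963·0.37 = 0.565.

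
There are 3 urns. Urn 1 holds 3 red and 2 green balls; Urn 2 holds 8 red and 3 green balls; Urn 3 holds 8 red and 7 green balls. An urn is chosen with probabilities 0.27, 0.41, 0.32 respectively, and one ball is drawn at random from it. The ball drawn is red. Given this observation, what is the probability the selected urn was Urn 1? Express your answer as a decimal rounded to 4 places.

Posterior probability ≈ 0.2568

Tabulate prior·likelihood by source: [1] prior 0.27, lik 0.6, product 0.1620; [2] prior 0.41, lik 0.7273, product 0.2982; [3] prior 0.32, lik 0.5333, product 0.1707.
Normalizing constant = 0.63085; the posterior for Urn 1 is its product over the sum, 0.1620/0.63085 = 0.2568.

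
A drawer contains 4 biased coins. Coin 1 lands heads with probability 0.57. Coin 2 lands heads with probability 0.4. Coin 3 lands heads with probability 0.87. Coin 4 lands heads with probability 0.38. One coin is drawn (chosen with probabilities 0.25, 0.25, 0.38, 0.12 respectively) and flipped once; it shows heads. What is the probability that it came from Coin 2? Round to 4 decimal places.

Posterior probability ≈ 0.1616

Tabulate prior·likelihood by source: [1] prior 0.25, lik 0.57, product 0.1425; [2] prior 0.25, lik 0.4, product 0.1000; [3] prior 0.38, lik 0.87, product 0.3306; [4] prior 0.12, lik 0.38, product 0.04560.
Normalizing constant = 0.61870; the posterior for Coin 2 is its product over the sum, 0.1000/0.61870 = 0.1616.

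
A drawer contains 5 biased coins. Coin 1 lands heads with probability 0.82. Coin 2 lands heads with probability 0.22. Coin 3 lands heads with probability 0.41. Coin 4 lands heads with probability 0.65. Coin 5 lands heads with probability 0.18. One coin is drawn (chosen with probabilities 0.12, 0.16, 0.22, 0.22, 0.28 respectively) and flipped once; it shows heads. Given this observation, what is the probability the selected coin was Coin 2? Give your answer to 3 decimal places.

P(heads|C1) = 0.82; P(heads|C2) = 0.22; P(heads|C3) = 0.41; P(heads|C4) = 0.65; P(heads|C5) = 0.18.
Prior × likelihood for each source: 0.12·0.82=0.09840, 0.16·0.22=0.03520, 0.22·0.41=0.09020, 0.22·0.65=0.1430, 0.28·0.18=0.05040. Summing gives P(heads) = 0.41720.
P(Coin 2 | heads) = 0.03520 / 0.41720 = 0.084.

Posterior probability ≈ 0.084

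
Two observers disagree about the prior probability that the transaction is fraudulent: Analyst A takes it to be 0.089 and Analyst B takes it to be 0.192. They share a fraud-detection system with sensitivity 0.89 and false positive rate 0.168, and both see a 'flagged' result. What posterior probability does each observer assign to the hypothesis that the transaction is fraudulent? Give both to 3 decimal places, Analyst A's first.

P('+'|H) = 0.89, P('+'|¬H) = 0.168.
Analyst A: numerator 0.89·0.089 = 0.079210; evidence = 0.079210+0.168·0.911 = 0.23226; posterior = 0.341.
Analyst B: numerator 0.89·0.192 = 0.17088; evidence = 0.17088+0.168·0.808 = 0.30662; posterior = 0.557.

Analyst A: 0.341; Analyst B: 0.557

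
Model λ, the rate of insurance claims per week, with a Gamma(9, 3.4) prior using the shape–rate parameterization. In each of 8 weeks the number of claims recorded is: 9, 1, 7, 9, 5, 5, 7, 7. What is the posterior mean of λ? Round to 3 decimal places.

Posterior mean ≈ 5.175

Total count ∑xᵢ = 50 over n = 8 weeks.
Gamma is conjugate to the Poisson likelihood: posterior is Gamma(shape = 9+50 = 59, rate = 3.4+8 = 11.4).
E[λ | data] = 59/11.4 = 5.175.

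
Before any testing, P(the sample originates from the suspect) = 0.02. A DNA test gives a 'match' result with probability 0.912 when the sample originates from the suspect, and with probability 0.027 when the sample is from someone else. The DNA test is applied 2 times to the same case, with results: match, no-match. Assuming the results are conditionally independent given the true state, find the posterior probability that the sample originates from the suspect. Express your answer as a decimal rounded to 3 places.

With H the event that the sample originates from the suspect, the joint likelihood of the observed sequence is P(data|H) = 0.912·0.088 = 0.080256 and P(data|¬H) = 0.027·0.973 = 0.026271.
Bayes: P(H|data) = 0.02·0.080256 / (0.02·0.080256 + 0.98·0.026271) = 0.0016051/0.027351 = 0.0587.

Posterior P(H) ≈ 0.059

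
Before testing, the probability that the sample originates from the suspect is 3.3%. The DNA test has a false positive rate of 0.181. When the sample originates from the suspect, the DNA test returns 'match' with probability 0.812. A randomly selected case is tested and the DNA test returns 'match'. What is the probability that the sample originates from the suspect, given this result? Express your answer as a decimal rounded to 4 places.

Write H for 'the sample originates from the suspect'. Prior odds H:¬H = 0.033/0.967 = 0.034126. For the 'match' outcome, the likelihood ratio is 0.812/0.181 = 4.4862.
Posterior odds = 0.034126 × 4.4862 = 0.15310, so P(H|E) = 0.15310/(1+0.15310) = 0.1328.

P(H | E) ≈ 0.1328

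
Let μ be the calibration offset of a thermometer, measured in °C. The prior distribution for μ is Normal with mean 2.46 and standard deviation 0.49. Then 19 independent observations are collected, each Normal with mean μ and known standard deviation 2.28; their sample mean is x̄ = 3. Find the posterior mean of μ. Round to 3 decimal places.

Posterior mean ≈ 2.712

Prior precision 1/τ₀² = 1/0.49² = 4.16493; data precision n/σ² = 19/2.28² = 3.65497.
Posterior precision = 4.16493 + 3.65497 = 7.81990.
Posterior mean = (4.16493·2.46 + 3.65497·3) / 7.81990 = 2.712.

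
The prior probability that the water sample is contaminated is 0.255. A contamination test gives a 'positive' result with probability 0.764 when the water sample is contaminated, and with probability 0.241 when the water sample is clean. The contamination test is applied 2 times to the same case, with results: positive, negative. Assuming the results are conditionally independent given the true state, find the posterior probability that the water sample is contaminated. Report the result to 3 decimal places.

Posterior P(H) ≈ 0.252

Let H be the event that the water sample is contaminated; start with P(H) = 0.255. P('positive'|H) = 0.764, P('positive'|¬H) = 0.241.
Update on result 1 ('positive'): P(H) ← 0.764·0.2550 / (0.764·0.2550 + 0.241·0.7450) = 0.19482/0.37436 = 0.5204.
Update on result 2 ('negative'): P(H) ← 0.236·0.5204 / (0.236·0.5204 + 0.759·0.4796) = 0.12281/0.48683 = 0.2523.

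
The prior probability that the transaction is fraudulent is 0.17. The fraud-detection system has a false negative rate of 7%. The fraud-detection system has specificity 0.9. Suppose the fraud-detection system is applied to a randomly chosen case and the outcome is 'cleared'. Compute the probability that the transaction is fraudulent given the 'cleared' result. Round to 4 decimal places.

Let H be the event that the transaction is fraudulent. P(H) = 0.17, so P(¬H) = 0.83. With E the 'cleared' result, P(E|H) = 0.07 and P(E|¬H) = 0.9.
P(E) = 0.07·0.17 + 0.9·0.83 = 0.011900 + 0.74700 = 0.75890.
By Bayes' theorem, P(H|E) = 0.011900 / 0.75890 = 0.0157.

P(H | E) ≈ 0.0157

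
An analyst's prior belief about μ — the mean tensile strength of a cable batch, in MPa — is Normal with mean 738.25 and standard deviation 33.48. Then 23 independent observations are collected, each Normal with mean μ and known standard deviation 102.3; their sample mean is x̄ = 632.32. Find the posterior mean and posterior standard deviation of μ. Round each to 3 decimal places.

With known σ, the Normal prior is conjugate. Weight on the data is w = (n/σ²)/(n/σ² + 1/τ₀²) = 0.00219774/(0.00219774+0.00089213) = 0.71127.
Posterior mean = w·x̄ + (1−w)·μ₀ = 0.71127·632.32 + 0.28873·738.25 = 662.905. Posterior variance = 1/(0.00219774+0.00089213) = 323.638, so SD = 17.990.

Posterior mean ≈ 662.905; posterior SD ≈ 17.990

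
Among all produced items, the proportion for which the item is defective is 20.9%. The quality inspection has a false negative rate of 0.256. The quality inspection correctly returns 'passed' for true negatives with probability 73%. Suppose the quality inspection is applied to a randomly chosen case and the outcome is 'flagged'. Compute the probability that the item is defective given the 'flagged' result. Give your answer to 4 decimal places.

P(H | E) ≈ 0.4213

Write H for 'the item is defective'. Prior odds H:¬H = 0.209/0.791 = 0.26422. For the 'flagged' outcome, the likelihood ratio is 0.744/0.27 = 2.7556.
Posterior odds = 0.26422 × 2.7556 = 0.72808, so P(H|E) = 0.72808/(1+0.72808) = 0.4213.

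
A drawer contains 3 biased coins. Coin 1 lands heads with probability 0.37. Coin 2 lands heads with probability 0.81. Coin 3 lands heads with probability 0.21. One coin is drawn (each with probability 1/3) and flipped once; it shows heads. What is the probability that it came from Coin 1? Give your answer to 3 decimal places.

Tabulate prior·likelihood by source: [1] prior 0.333333, lik 0.37, product 0.1233; [2] prior 0.333333, lik 0.81, product 0.2700; [3] prior 0.333333, lik 0.21, product 0.07000.
Normalizing constant = 0.46333; the posterior for Coin 1 is its product over the sum, 0.1233/0.46333 = 0.266.

Posterior probability ≈ 0.266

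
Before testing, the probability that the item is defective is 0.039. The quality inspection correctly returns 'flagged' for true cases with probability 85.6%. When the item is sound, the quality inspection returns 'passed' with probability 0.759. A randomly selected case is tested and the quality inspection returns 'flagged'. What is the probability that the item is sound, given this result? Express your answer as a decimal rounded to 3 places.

P(¬H | E) ≈ 0.874

Let H be the event that the item is defective. P(H) = 0.039, so P(¬H) = 0.961. With E the 'flagged' result, P(E|H) = 0.856 and P(E|¬H) = 0.241.
P(E) = 0.856·0.039 + 0.241·0.961 = 0.033384 + 0.23160 = 0.26498.
By Bayes' theorem, P(H|E) = 0.033384 / 0.26498 = 0.126. Hence P(¬H|E) = 1 − 0.126 = 0.874.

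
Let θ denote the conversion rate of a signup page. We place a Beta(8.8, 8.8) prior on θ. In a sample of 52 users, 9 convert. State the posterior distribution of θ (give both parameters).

The binomial likelihood is conjugate to the Beta prior: with 9 successes and 43 failures, the posterior is Beta(8.8+9, 8.8+43) = Beta(17.8, 51.8).

Posterior: Beta(17.8, 51.8)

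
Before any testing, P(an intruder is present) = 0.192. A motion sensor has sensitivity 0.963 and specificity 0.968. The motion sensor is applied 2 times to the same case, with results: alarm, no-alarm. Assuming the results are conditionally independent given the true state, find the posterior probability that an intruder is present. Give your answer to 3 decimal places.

With H the event that an intruder is present, the joint likelihood of the observed sequence is P(data|H) = 0.963·0.037 = 0.035631 and P(data|¬H) = 0.032·0.968 = 0.030976.
Bayes: P(H|data) = 0.192·0.035631 / (0.192·0.035631 + 0.808·0.030976) = 0.0068412/0.031870 = 0.2147.

Posterior P(H) ≈ 0.215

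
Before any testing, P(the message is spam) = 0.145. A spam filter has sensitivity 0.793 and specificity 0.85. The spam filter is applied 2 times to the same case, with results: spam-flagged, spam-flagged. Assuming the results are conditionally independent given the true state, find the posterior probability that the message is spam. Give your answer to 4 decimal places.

With H the event that the message is spam, the joint likelihood of the observed sequence is P(data|H) = 0.793·0.793 = 0.62885 and P(data|¬H) = 0.15·0.15 = 0.022500.
Bayes: P(H|data) = 0.145·0.62885 / (0.145·0.62885 + 0.855·0.022500) = 0.091183/0.11042 = 0.8258.

Posterior P(H) ≈ 0.8258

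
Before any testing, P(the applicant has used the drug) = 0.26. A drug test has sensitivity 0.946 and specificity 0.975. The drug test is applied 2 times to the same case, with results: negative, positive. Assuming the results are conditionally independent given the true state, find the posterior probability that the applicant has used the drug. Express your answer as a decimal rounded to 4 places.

Let H be the event that the applicant has used the drug; start with P(H) = 0.26. P('positive'|H) = 0.946, P('positive'|¬H) = 0.025.
Update on result 1 ('negative'): P(H) ← 0.054·0.2600 / (0.054·0.2600 + 0.975·0.7400) = 0.014040/0.73554 = 0.0191.
Update on result 2 ('positive'): P(H) ← 0.946·0.0191 / (0.946·0.0191 + 0.025·0.9809) = 0.018057/0.042580 = 0.4241.

Posterior P(H) ≈ 0.4241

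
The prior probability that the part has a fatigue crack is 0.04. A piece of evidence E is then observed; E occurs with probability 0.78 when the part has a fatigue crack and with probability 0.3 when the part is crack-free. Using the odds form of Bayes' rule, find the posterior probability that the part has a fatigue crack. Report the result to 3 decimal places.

Posterior probability ≈ 0.098

Prior odds = 0.04/(1−0.04) = 0.041667. In log-odds, ln(0.041667) = -3.1781.
Add log likelihood ratio: ln(2.6000) = 0.95551.
Posterior log-odds = -2.2225, so posterior odds = exp(-2.2225) = 0.10833. Converting, P(H|E) = 0.10833/1.1083 = 0.098.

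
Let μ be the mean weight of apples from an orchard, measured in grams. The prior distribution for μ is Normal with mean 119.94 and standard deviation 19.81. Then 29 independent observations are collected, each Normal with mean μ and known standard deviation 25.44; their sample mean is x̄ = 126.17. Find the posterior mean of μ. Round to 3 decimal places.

Posterior mean ≈ 125.835

Prior precision 1/τ₀² = 1/19.81² = 0.00254819; data precision n/σ² = 29/25.44² = 0.0448088.
Posterior precision = 0.00254819 + 0.0448088 = 0.0473570.
Posterior mean = (0.00254819·119.94 + 0.0448088·126.17) / 0.0473570 = 125.835.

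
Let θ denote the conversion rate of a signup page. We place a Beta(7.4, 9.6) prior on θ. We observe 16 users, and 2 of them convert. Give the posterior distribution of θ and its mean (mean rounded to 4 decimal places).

Observing 2 successes and 14 failures updates Beta(7.4, 9.6) by adding the success and failure counts to the two shape parameters: α = 7.4+2 = 9.4, β = 9.6+14 = 23.6.
Posterior mean = α/(α+β) = 9.4/33 = 0.2848.

Posterior: Beta(9.4, 23.6); mean ≈ 0.2848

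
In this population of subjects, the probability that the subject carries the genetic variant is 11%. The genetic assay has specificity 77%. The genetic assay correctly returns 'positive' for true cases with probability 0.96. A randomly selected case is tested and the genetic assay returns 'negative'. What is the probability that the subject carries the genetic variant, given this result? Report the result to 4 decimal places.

P(H | E) ≈ 0.0064

Let H be the event that the subject carries the genetic variant. P(H) = 0.11, so P(¬H) = 0.89. With E the 'negative' result, P(E|H) = 0.04 and P(E|¬H) = 0.77.
P(E) = 0.04·0.11 + 0.77·0.89 = 0.0044000 + 0.68530 = 0.68970.
By Bayes' theorem, P(H|E) = 0.0044000 / 0.68970 = 0.0064.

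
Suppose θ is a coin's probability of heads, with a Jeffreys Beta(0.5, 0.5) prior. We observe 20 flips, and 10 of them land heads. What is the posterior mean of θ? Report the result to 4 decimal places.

The binomial likelihood is conjugate to the Beta prior: with 10 successes and 10 failures, the posterior is Beta(0.5+10, 0.5+10) = Beta(10.5, 10.5).
Posterior mean = α/(α+β) = 10.5/21 = 0.5000.

Posterior mean ≈ 0.5000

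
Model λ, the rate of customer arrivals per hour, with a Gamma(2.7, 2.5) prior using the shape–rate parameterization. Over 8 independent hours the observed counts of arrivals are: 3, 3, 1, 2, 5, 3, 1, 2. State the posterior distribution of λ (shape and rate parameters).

Posterior: Gamma(shape=22.7, rate=10.5)

Total count ∑xᵢ = 20 over n = 8 hours.
Gamma is conjugate to the Poisson likelihood: posterior is Gamma(shape = 2.7+20 = 22.7, rate = 2.5+8 = 10.5).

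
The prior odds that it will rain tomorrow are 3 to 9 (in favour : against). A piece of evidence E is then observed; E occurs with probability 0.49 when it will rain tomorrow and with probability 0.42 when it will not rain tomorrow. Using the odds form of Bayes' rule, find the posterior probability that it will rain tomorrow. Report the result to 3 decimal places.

Prior odds = 3/9 = 0.33333.
Likelihood ratio for E = 0.49/0.42 = 1.1667.
Posterior odds = prior odds × LR = 0.38889.
Posterior probability = odds/(1+odds) = 0.38889/1.3889 = 0.280.

Posterior probability ≈ 0.280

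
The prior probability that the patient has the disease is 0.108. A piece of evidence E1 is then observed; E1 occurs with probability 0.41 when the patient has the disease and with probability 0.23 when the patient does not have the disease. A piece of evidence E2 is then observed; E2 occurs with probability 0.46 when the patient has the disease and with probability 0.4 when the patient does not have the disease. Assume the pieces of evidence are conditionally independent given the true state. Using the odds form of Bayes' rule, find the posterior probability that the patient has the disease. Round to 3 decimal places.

Prior odds = 0.108/(1−0.108) = 0.12108. In log-odds, ln(0.12108) = -2.1113.
Add log likelihood ratios: ln(1.7826) + ln(1.1500) = 0.71784.
Posterior log-odds = -1.3935, so posterior odds = exp(-1.3935) = 0.24821. Converting, P(H|E) = 0.24821/1.2482 = 0.199.

Posterior probability ≈ 0.199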